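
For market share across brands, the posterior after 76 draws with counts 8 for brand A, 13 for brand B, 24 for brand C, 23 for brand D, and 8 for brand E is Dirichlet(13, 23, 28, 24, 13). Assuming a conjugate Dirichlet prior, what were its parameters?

Dirichlet(5, 10, 4, 1, 5)

For a Dirichlet(α) prior with multinomial counts c, the posterior is Dirichlet(α + c) componentwise.
Subtract each count from the matching posterior parameter: 13−8=5, 23−13=10, 28−24=4, 24−23=1, 13−8=5.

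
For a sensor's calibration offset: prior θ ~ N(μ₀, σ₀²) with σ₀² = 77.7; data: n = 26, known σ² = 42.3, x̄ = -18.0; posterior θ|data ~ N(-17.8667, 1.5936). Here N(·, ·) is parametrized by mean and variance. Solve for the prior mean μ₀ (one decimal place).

μ₀ = -11.5

With known observation variance, the Normal–Normal posterior has precision τ_n = τ₀ + n/σ² and mean μ_n = (τ₀μ₀ + (n/σ²)x̄)/τ_n.
Here τ₀ = 1/77.7 = 0.012870 and τ_data = 26/42.3 = 0.614657, so τ_n = 0.627527.
Rearranging for μ₀: μ₀ = (μ_n·τ_n − τ_data·x̄)/τ₀ = (-17.8667·0.627527 − 0.614657·-18.0) / 0.012870 = -0.148011/0.012870 ≈ -11.5.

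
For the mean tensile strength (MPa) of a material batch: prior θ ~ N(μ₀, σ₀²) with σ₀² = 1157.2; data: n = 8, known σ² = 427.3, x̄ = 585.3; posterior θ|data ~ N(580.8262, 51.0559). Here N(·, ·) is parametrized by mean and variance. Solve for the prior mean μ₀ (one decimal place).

μ₀ = 483.9

The posterior mean is a precision-weighted average: μ_n = (τ₀μ₀ + τ_data·x̄)/(τ₀+τ_data), with τ₀=1/σ₀² and τ_data=n/σ².
Here τ₀ = 1/1157.2 = 0.000864 and τ_data = 8/427.3 = 0.018722, so τ_n = 0.019586.
Rearranging for μ₀: μ₀ = (μ_n·τ_n − τ_data·x̄)/τ₀ = (580.8262·0.019586 − 0.018722·585.3) / 0.000864 = 0.418075/0.000864 ≈ 483.9.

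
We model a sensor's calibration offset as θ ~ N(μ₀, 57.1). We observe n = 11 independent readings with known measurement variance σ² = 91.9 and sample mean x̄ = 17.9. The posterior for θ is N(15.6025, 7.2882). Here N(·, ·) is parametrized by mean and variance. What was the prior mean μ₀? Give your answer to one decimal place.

With known observation variance, the Normal–Normal posterior has precision τ_n = τ₀ + n/σ² and mean μ_n = (τ₀μ₀ + (n/σ²)x̄)/τ_n.
Here τ₀ = 1/57.1 = 0.017513 and τ_data = 11/91.9 = 0.119695, so τ_n = 0.137208.
Rearranging for μ₀: μ₀ = (μ_n·τ_n − τ_data·x̄)/τ₀ = (15.6025·0.137208 − 0.119695·17.9) / 0.017513 = -0.001753/0.017513 ≈ -0.1.

μ₀ = -0.1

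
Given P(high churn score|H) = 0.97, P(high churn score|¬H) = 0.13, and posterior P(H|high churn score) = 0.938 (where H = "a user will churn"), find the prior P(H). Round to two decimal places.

P(H) = 0.67

In odds form, posterior odds = prior odds × likelihood ratio, so prior odds = posterior odds ÷ LR.
Posterior odds = 0.938/(1−0.938) = 15.1290. LR = 0.97/0.13 = 7.4615.
Prior odds = 15.1290/7.4615 = 2.0276, so P(H) = 2.0276/(1+2.0276) ≈ 0.67.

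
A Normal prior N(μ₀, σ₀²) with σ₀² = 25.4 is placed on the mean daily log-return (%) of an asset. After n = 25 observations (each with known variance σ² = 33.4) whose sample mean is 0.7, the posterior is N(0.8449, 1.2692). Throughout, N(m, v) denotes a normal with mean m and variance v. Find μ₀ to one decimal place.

The posterior mean is a precision-weighted average: μ_n = (τ₀μ₀ + τ_data·x̄)/(τ₀+τ_data), with τ₀=1/σ₀² and τ_data=n/σ².
Here τ₀ = 1/25.4 = 0.039370 and τ_data = 25/33.4 = 0.748503, so τ_n = 0.787873.
Rearranging for μ₀: μ₀ = (μ_n·τ_n − τ_data·x̄)/τ₀ = (0.8449·0.787873 − 0.748503·0.7) / 0.039370 = 0.141722/0.039370 ≈ 3.6.

μ₀ = 3.6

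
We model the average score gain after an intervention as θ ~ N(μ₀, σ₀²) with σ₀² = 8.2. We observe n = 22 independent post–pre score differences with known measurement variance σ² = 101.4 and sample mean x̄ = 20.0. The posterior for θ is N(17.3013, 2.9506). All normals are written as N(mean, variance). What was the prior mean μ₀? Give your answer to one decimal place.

μ₀ = 12.5

With known observation variance, the Normal–Normal posterior has precision τ_n = τ₀ + n/σ² and mean μ_n = (τ₀μ₀ + (n/σ²)x̄)/τ_n.
Here τ₀ = 1/8.2 = 0.121951 and τ_data = 22/101.4 = 0.216963, so τ_n = 0.338914.
Rearranging for μ₀: μ₀ = (μ_n·τ_n − τ_data·x̄)/τ₀ = (17.3013·0.338914 − 0.216963·20.0) / 0.121951 = 1.524393/0.121951 ≈ 12.5.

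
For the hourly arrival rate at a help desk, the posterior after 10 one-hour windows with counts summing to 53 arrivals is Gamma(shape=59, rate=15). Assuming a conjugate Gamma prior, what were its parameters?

Gamma(shape=6, rate=5)

A Gamma(α, β) prior (rate parametrization) on a Poisson rate with n observations summing to S gives posterior Gamma(α+S, β+n).
So α = 59 − 53 = 6 and β = 15 − 10 = 5.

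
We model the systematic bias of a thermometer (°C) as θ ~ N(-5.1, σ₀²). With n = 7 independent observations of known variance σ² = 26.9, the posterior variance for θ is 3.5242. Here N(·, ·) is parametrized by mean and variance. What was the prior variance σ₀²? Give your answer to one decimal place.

For the Normal–Normal model with known σ², precisions add: τ_n = τ₀ + n/σ².
So 1/σ₀² = 1/3.5242 − 7/26.9 = 0.283752 − 0.260223 = 0.023529.
Hence σ₀² = 1/0.023529 ≈ 42.5.

σ₀² = 42.5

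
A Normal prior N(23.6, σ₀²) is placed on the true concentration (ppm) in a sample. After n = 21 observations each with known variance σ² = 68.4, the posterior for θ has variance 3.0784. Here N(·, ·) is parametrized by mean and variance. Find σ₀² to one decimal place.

Posterior precision equals prior precision plus data precision: 1/σ_n² = 1/σ₀² + n/σ².
So 1/σ₀² = 1/3.0784 − 21/68.4 = 0.324844 − 0.307018 = 0.017826.
Hence σ₀² = 1/0.017826 ≈ 56.1.

σ₀² = 56.1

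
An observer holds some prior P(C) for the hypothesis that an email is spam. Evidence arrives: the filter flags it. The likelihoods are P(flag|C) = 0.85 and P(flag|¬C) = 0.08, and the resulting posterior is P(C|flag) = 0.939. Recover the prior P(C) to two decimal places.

P(C) = 0.59

In odds form, posterior odds = prior odds × likelihood ratio, so prior odds = posterior odds ÷ LR.
Posterior odds = 0.939/(1−0.939) = 15.3934. LR = 0.85/0.08 = 10.6250.
Prior odds = 15.3934/10.6250 = 1.4488, so P(C) = 1.4488/(1+1.4488) ≈ 0.59.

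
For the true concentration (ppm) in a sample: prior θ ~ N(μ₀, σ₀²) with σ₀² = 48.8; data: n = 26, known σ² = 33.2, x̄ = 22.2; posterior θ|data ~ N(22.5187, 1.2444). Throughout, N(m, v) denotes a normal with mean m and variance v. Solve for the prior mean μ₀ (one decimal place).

The posterior mean is a precision-weighted average: μ_n = (τ₀μ₀ + τ_data·x̄)/(τ₀+τ_data), with τ₀=1/σ₀² and τ_data=n/σ².
Here τ₀ = 1/48.8 = 0.020492 and τ_data = 26/33.2 = 0.783133, so τ_n = 0.803625.
Rearranging for μ₀: μ₀ = (μ_n·τ_n − τ_data·x̄)/τ₀ = (22.5187·0.803625 − 0.783133·22.2) / 0.020492 = 0.711038/0.020492 ≈ 34.7.

μ₀ = 34.7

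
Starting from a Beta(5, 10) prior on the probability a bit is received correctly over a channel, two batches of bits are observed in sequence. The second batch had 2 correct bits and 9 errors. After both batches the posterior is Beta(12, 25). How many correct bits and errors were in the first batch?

Sequential conjugate updates are equivalent to a single update on the pooled data, so total successes = posterior α − prior α and total failures = posterior β − prior β.
Total across both batches: 12−5=7 correct bits, 25−10=15 errors.
Subtract the second batch: 7−2=5 correct bits and 15−9=6 errors.

5 correct bits and 6 errors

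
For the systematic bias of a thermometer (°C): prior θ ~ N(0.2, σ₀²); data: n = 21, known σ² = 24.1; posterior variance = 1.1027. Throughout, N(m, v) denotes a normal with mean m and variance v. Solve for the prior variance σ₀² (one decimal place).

σ₀² = 28.2

For the Normal–Normal model with known σ², precisions add: τ_n = τ₀ + n/σ².
So 1/σ₀² = 1/1.1027 − 21/24.1 = 0.906865 − 0.871369 = 0.035496.
Hence σ₀² = 1/0.035496 ≈ 28.2.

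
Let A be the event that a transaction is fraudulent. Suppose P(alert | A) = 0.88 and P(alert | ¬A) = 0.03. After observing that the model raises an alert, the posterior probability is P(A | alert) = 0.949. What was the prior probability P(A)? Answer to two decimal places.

P(A) = 0.39

In odds form, posterior odds = prior odds × likelihood ratio, so prior odds = posterior odds ÷ LR.
Posterior odds = 0.949/(1−0.949) = 18.6078. LR = 0.88/0.03 = 29.3333.
Prior odds = 18.6078/29.3333 = 0.6344, so P(A) = 0.6344/(1+0.6344) ≈ 0.39.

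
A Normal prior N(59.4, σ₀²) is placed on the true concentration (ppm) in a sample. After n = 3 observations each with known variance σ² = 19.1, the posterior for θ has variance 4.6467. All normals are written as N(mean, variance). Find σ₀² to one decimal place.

Posterior precision equals prior precision plus data precision: 1/σ_n² = 1/σ₀² + n/σ².
So 1/σ₀² = 1/4.6467 − 3/19.1 = 0.215206 − 0.157068 = 0.058138.
Hence σ₀² = 1/0.058138 ≈ 17.2.

σ₀² = 17.2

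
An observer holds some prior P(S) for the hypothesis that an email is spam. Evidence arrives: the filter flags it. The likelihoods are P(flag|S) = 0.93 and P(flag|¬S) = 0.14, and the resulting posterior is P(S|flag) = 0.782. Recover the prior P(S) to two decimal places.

P(S) = 0.35

In odds form, posterior odds = prior odds × likelihood ratio, so prior odds = posterior odds ÷ LR.
Posterior odds = 0.782/(1−0.782) = 3.5872. LR = 0.93/0.14 = 6.6429.
Prior odds = 3.5872/6.6429 = 0.5400, so P(S) = 0.5400/(1+0.5400) ≈ 0.35.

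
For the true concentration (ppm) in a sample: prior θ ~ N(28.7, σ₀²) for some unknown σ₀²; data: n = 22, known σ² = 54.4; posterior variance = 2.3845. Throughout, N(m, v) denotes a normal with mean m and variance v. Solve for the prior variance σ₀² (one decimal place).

Posterior precision equals prior precision plus data precision: 1/σ_n² = 1/σ₀² + n/σ².
So 1/σ₀² = 1/2.3845 − 22/54.4 = 0.419375 − 0.404412 = 0.014963.
Hence σ₀² = 1/0.014963 ≈ 66.8.

σ₀² = 66.8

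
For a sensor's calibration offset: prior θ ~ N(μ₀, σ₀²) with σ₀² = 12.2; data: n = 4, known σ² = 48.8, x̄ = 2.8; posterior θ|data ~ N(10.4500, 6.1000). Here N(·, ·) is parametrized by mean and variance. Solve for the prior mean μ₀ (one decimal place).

With known observation variance, the Normal–Normal posterior has precision τ_n = τ₀ + n/σ² and mean μ_n = (τ₀μ₀ + (n/σ²)x̄)/τ_n.
Here τ₀ = 1/12.2 = 0.081967 and τ_data = 4/48.8 = 0.081967, so τ_n = 0.163934.
Rearranging for μ₀: μ₀ = (μ_n·τ_n − τ_data·x̄)/τ₀ = (10.4500·0.163934 − 0.081967·2.8) / 0.081967 = 1.483603/0.081967 ≈ 18.1.

μ₀ = 18.1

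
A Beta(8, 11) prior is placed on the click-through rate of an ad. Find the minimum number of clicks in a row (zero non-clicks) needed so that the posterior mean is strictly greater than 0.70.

k = 18

After k clicks and 0 non-clicks the posterior is Beta(8+k, 11), with mean (8+k)/(8+11+k).
Set (8+k)/(19+k) > 0.70 and solve: k > (0.70·19 − 8)/(1 − 0.70) = 17.667.
The smallest integer exceeding 17.667 is 18, and checking k=18: (26)/(37) = 0.7027 > 0.70.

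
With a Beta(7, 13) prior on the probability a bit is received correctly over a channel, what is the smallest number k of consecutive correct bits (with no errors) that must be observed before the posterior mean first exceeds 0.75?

k = 33

After k correct bits and 0 errors the posterior is Beta(7+k, 13), with mean (7+k)/(7+13+k).
Set (7+k)/(20+k) > 0.75 and solve: k > (0.75·20 − 7)/(1 − 0.75) = 32.000.
The smallest integer exceeding 32.000 is 33, and checking k=33: (40)/(53) = 0.7547 > 0.75.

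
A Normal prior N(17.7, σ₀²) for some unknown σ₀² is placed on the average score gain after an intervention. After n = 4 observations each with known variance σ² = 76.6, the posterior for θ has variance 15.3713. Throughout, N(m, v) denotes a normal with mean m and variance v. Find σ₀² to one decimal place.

σ₀² = 77.9

For the Normal–Normal model with known σ², precisions add: τ_n = τ₀ + n/σ².
So 1/σ₀² = 1/15.3713 − 4/76.6 = 0.065056 − 0.052219 = 0.012837.
Hence σ₀² = 1/0.012837 ≈ 77.9.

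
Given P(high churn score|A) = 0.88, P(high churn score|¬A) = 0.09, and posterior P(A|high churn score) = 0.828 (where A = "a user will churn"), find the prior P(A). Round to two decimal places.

In odds form, posterior odds = prior odds × likelihood ratio, so prior odds = posterior odds ÷ LR.
Posterior odds = 0.828/(1−0.828) = 4.8140. LR = 0.88/0.09 = 9.7778.
Prior odds = 4.8140/9.7778 = 0.4923, so P(A) = 0.4923/(1+0.4923) ≈ 0.33.

P(A) = 0.33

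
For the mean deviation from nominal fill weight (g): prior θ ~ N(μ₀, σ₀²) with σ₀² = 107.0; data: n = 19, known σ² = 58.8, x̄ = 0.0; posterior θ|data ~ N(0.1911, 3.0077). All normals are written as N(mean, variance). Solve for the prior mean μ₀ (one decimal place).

μ₀ = 6.8

The posterior mean is a precision-weighted average: μ_n = (τ₀μ₀ + τ_data·x̄)/(τ₀+τ_data), with τ₀=1/σ₀² and τ_data=n/σ².
Here τ₀ = 1/107.0 = 0.009346 and τ_data = 19/58.8 = 0.323129, so τ_n = 0.332475.
Rearranging for μ₀: μ₀ = (μ_n·τ_n − τ_data·x̄)/τ₀ = (0.1911·0.332475 − 0.323129·0.0) / 0.009346 = 0.063536/0.009346 ≈ 6.8.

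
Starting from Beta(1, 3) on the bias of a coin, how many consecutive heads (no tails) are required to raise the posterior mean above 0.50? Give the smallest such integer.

After k heads and 0 tails the posterior is Beta(1+k, 3), with mean (1+k)/(1+3+k).
Set (1+k)/(4+k) > 0.50 and solve: k > (0.50·4 − 1)/(1 − 0.50) = 2.000.
The smallest integer exceeding 2.000 is 3.

k = 3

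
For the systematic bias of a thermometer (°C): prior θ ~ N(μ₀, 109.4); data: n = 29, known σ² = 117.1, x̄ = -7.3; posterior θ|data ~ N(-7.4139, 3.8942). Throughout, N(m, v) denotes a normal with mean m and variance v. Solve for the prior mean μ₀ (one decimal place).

The posterior mean is a precision-weighted average: μ_n = (τ₀μ₀ + τ_data·x̄)/(τ₀+τ_data), with τ₀=1/σ₀² and τ_data=n/σ².
Here τ₀ = 1/109.4 = 0.009141 and τ_data = 29/117.1 = 0.247652, so τ_n = 0.256793.
Rearranging for μ₀: μ₀ = (μ_n·τ_n − τ_data·x̄)/τ₀ = (-7.4139·0.256793 − 0.247652·-7.3) / 0.009141 = -0.095978/0.009141 ≈ -10.5.

μ₀ = -10.5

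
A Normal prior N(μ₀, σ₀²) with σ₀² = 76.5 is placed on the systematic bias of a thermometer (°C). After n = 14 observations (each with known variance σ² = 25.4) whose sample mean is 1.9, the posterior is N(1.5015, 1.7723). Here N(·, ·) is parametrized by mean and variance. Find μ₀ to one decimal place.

μ₀ = -15.3

The posterior mean is a precision-weighted average: μ_n = (τ₀μ₀ + τ_data·x̄)/(τ₀+τ_data), with τ₀=1/σ₀² and τ_data=n/σ².
Here τ₀ = 1/76.5 = 0.013072 and τ_data = 14/25.4 = 0.551181, so τ_n = 0.564253.
Rearranging for μ₀: μ₀ = (μ_n·τ_n − τ_data·x̄)/τ₀ = (1.5015·0.564253 − 0.551181·1.9) / 0.013072 = -0.200018/0.013072 ≈ -15.3.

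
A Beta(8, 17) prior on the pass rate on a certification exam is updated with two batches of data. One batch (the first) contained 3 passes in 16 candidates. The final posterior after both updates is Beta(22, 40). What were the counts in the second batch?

11 passes and 10 failures

Sequential conjugate updates are equivalent to a single update on the pooled data, so total successes = posterior α − prior α and total failures = posterior β − prior β.
Total across both batches: 22−8=14 passes, 40−17=23 failures.
Subtract the first batch: 14−3=11 passes and 23−13=10 failures.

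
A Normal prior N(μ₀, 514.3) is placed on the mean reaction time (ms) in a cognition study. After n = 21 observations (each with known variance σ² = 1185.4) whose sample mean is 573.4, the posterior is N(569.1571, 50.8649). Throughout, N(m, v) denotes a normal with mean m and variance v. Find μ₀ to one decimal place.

The posterior mean is a precision-weighted average: μ_n = (τ₀μ₀ + τ_data·x̄)/(τ₀+τ_data), with τ₀=1/σ₀² and τ_data=n/σ².
Here τ₀ = 1/514.3 = 0.001944 and τ_data = 21/1185.4 = 0.017716, so τ_n = 0.019660.
Rearranging for μ₀: μ₀ = (μ_n·τ_n − τ_data·x̄)/τ₀ = (569.1571·0.019660 − 0.017716·573.4) / 0.001944 = 1.031274/0.001944 ≈ 530.5.

μ₀ = 530.5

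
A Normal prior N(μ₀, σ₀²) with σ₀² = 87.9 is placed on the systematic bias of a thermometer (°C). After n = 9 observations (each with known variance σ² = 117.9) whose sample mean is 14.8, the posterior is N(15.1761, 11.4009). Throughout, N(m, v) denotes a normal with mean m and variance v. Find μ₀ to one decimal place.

μ₀ = 17.7

The posterior mean is a precision-weighted average: μ_n = (τ₀μ₀ + τ_data·x̄)/(τ₀+τ_data), with τ₀=1/σ₀² and τ_data=n/σ².
Here τ₀ = 1/87.9 = 0.011377 and τ_data = 9/117.9 = 0.076336, so τ_n = 0.087713.
Rearranging for μ₀: μ₀ = (μ_n·τ_n − τ_data·x̄)/τ₀ = (15.1761·0.087713 − 0.076336·14.8) / 0.011377 = 0.201368/0.011377 ≈ 17.7.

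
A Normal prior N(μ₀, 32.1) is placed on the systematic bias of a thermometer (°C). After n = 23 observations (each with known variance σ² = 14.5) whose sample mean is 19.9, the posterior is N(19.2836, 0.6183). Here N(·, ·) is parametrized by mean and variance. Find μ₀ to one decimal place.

μ₀ = -12.1

With known observation variance, the Normal–Normal posterior has precision τ_n = τ₀ + n/σ² and mean μ_n = (τ₀μ₀ + (n/σ²)x̄)/τ_n.
Here τ₀ = 1/32.1 = 0.031153 and τ_data = 23/14.5 = 1.586207, so τ_n = 1.617360.
Rearranging for μ₀: μ₀ = (μ_n·τ_n − τ_data·x̄)/τ₀ = (19.2836·1.617360 − 1.586207·19.9) / 0.031153 = -0.376996/0.031153 ≈ -12.1.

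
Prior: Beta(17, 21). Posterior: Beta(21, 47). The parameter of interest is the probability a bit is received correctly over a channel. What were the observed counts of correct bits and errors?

4 correct bits and 26 errors

Beta is conjugate to the binomial likelihood: posterior = Beta(α+s, β+f).
Match parameters: s=21−17=4, f=47−21=26.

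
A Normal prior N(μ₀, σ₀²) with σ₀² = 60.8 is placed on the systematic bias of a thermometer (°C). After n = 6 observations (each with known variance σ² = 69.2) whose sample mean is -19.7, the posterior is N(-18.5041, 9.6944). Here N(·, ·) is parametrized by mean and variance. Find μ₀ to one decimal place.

μ₀ = -12.2

With known observation variance, the Normal–Normal posterior has precision τ_n = τ₀ + n/σ² and mean μ_n = (τ₀μ₀ + (n/σ²)x̄)/τ_n.
Here τ₀ = 1/60.8 = 0.016447 and τ_data = 6/69.2 = 0.086705, so τ_n = 0.103152.
Rearranging for μ₀: μ₀ = (μ_n·τ_n − τ_data·x̄)/τ₀ = (-18.5041·0.103152 − 0.086705·-19.7) / 0.016447 = -0.200646/0.016447 ≈ -12.2.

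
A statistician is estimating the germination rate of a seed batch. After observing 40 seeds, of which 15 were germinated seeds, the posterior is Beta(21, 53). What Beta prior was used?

Beta is conjugate to the binomial likelihood: posterior = Beta(α+s, β+f).
Subtract the data counts: 21−15=6, 53−25=28.

Beta(6, 28)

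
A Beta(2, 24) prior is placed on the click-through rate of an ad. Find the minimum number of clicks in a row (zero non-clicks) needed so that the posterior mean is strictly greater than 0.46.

k = 19

After k clicks and 0 non-clicks the posterior is Beta(2+k, 24), with mean (2+k)/(2+24+k).
Set (2+k)/(26+k) > 0.46 and solve: k > (0.46·26 − 2)/(1 − 0.46) = 18.444.
The smallest integer exceeding 18.444 is 19, and checking k=19: (21)/(45) = 0.4667 > 0.46.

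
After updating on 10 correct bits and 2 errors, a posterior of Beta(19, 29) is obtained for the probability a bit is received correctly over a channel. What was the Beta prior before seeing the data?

A Beta(α, β) prior with s successes and f failures in binomial data gives a Beta(α+s, β+f) posterior.
Subtract the data counts: 19−10=9, 29−2=27.

Beta(9, 27)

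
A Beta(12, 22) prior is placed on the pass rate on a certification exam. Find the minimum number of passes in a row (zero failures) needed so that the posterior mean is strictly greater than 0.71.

After k passes and 0 failures the posterior is Beta(12+k, 22), with mean (12+k)/(12+22+k).
Set (12+k)/(34+k) > 0.71 and solve: k > (0.71·34 − 12)/(1 − 0.71) = 41.862.
The smallest integer exceeding 41.862 is 42.

k = 42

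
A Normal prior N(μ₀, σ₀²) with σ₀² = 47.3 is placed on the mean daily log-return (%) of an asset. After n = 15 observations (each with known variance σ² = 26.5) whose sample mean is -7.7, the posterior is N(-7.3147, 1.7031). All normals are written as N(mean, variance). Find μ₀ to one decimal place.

μ₀ = 3.0

The posterior mean is a precision-weighted average: μ_n = (τ₀μ₀ + τ_data·x̄)/(τ₀+τ_data), with τ₀=1/σ₀² and τ_data=n/σ².
Here τ₀ = 1/47.3 = 0.021142 and τ_data = 15/26.5 = 0.566038, so τ_n = 0.587180.
Rearranging for μ₀: μ₀ = (μ_n·τ_n − τ_data·x̄)/τ₀ = (-7.3147·0.587180 − 0.566038·-7.7) / 0.021142 = 0.063447/0.021142 ≈ 3.0.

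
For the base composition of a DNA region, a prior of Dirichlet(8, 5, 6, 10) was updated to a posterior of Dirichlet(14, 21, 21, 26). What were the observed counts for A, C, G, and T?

counts (6, 16, 15, 16)

For a Dirichlet(α) prior with multinomial counts c, the posterior is Dirichlet(α + c) componentwise.
Counts are posterior − prior componentwise: 14−8=6, 21−5=16, 21−6=15, 26−10=16.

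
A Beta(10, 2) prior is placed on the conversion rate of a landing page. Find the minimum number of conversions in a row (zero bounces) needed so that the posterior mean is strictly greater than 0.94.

k = 22

After k conversions and 0 bounces the posterior is Beta(10+k, 2), with mean (10+k)/(10+2+k).
Set (10+k)/(12+k) > 0.94 and solve: k > (0.94·12 − 10)/(1 − 0.94) = 21.333.
The smallest integer exceeding 21.333 is 22.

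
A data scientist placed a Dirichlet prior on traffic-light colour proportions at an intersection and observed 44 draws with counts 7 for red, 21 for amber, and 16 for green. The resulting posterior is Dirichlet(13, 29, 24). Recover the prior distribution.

For a Dirichlet(α) prior with multinomial counts c, the posterior is Dirichlet(α + c) componentwise.
Subtract each count from the matching posterior parameter: 13−7=6, 29−21=8, 24−16=8.

Dirichlet(6, 8, 8)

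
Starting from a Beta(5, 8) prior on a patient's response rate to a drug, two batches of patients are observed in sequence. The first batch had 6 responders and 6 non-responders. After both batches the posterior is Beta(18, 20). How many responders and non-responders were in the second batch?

7 responders and 6 non-responders

Sequential conjugate updates are equivalent to a single update on the pooled data, so total successes = posterior α − prior α and total failures = posterior β − prior β.
Total across both batches: 18−5=13 responders, 20−8=12 non-responders.
Subtract the first batch: 13−6=7 responders and 12−6=6 non-responders.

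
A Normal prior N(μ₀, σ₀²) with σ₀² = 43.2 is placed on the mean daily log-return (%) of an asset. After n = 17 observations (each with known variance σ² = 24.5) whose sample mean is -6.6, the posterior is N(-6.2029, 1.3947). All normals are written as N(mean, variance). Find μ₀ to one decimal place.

The posterior mean is a precision-weighted average: μ_n = (τ₀μ₀ + τ_data·x̄)/(τ₀+τ_data), with τ₀=1/σ₀² and τ_data=n/σ².
Here τ₀ = 1/43.2 = 0.023148 and τ_data = 17/24.5 = 0.693878, so τ_n = 0.717026.
Rearranging for μ₀: μ₀ = (μ_n·τ_n − τ_data·x̄)/τ₀ = (-6.2029·0.717026 − 0.693878·-6.6) / 0.023148 = 0.131954/0.023148 ≈ 5.7.

μ₀ = 5.7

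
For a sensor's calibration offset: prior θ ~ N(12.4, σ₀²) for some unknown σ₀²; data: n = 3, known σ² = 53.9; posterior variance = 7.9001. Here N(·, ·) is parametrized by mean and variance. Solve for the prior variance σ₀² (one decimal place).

σ₀² = 14.1

For the Normal–Normal model with known σ², precisions add: τ_n = τ₀ + n/σ².
So 1/σ₀² = 1/7.9001 − 3/53.9 = 0.126581 − 0.055659 = 0.070922.
Hence σ₀² = 1/0.070922 ≈ 14.1.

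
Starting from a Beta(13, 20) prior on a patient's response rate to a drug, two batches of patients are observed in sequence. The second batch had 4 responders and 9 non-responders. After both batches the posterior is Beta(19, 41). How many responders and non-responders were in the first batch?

2 responders and 12 non-responders

Sequential conjugate updates are equivalent to a single update on the pooled data, so total successes = posterior α − prior α and total failures = posterior β − prior β.
Total across both batches: 19−13=6 responders, 41−20=21 non-responders.
Subtract the second batch: 6−4=2 responders and 21−9=12 non-responders.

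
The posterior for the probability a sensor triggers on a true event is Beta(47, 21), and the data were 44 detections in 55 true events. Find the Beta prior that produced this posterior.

Under Beta–binomial conjugacy the posterior parameters are (a+s, b+f).
So a = 47 − 44 = 3 and b = 21 − 11 = 10.

Beta(3, 10)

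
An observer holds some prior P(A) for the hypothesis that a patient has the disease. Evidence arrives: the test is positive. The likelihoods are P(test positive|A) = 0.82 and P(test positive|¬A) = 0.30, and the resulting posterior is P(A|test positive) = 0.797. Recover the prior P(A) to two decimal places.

Bayes' rule in odds form gives O(A|E) = O(A)·[P(E|A)/P(E|¬A)], hence O(A) = O(A|E)/LR.
Posterior odds = 0.797/(1−0.797) = 3.9261. LR = 0.82/0.30 = 2.7333.
Prior odds = 3.9261/2.7333 = 1.4364, so P(A) = 1.4364/(1+1.4364) ≈ 0.59.

P(A) = 0.59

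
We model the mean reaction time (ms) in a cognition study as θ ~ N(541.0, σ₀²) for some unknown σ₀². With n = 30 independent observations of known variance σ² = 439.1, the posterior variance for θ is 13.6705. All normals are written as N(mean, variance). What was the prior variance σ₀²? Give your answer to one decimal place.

For the Normal–Normal model with known σ², precisions add: τ_n = τ₀ + n/σ².
So 1/σ₀² = 1/13.6705 − 30/439.1 = 0.073150 − 0.068322 = 0.004828.
Hence σ₀² = 1/0.004828 ≈ 207.1.

σ₀² = 207.1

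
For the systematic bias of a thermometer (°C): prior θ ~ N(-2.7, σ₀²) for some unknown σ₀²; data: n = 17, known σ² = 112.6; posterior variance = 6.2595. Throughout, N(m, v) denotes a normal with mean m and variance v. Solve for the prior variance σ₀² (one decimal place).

Posterior precision equals prior precision plus data precision: 1/σ_n² = 1/σ₀² + n/σ².
So 1/σ₀² = 1/6.2595 − 17/112.6 = 0.159757 − 0.150977 = 0.008780.
Hence σ₀² = 1/0.008780 ≈ 113.9.

σ₀² = 113.9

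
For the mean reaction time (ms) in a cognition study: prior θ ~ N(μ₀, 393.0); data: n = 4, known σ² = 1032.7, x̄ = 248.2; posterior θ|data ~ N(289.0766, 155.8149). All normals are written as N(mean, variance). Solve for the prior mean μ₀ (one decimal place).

The posterior mean is a precision-weighted average: μ_n = (τ₀μ₀ + τ_data·x̄)/(τ₀+τ_data), with τ₀=1/σ₀² and τ_data=n/σ².
Here τ₀ = 1/393.0 = 0.002545 and τ_data = 4/1032.7 = 0.003873, so τ_n = 0.006418.
Rearranging for μ₀: μ₀ = (μ_n·τ_n − τ_data·x̄)/τ₀ = (289.0766·0.006418 − 0.003873·248.2) / 0.002545 = 0.894015/0.002545 ≈ 351.3.

μ₀ = 351.3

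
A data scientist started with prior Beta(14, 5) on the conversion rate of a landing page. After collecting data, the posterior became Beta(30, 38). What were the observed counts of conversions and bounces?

16 conversions and 33 bounces

Under Beta–binomial conjugacy the posterior parameters are (α+s, β+f).
Match parameters: s=30−14=16, f=38−5=33.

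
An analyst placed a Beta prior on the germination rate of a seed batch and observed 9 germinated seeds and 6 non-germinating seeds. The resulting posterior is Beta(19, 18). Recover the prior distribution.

Beta(10, 12)

Under Beta–binomial conjugacy the posterior parameters are (a+s, b+f).
Subtract the data counts: 19−9=10, 18−6=12.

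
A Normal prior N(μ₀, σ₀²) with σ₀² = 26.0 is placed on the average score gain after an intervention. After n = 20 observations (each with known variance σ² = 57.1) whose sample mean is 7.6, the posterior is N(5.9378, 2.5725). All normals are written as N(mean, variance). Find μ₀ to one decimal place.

With known observation variance, the Normal–Normal posterior has precision τ_n = τ₀ + n/σ² and mean μ_n = (τ₀μ₀ + (n/σ²)x̄)/τ_n.
Here τ₀ = 1/26.0 = 0.038462 and τ_data = 20/57.1 = 0.350263, so τ_n = 0.388725.
Rearranging for μ₀: μ₀ = (μ_n·τ_n − τ_data·x̄)/τ₀ = (5.9378·0.388725 − 0.350263·7.6) / 0.038462 = -0.353827/0.038462 ≈ -9.2.

μ₀ = -9.2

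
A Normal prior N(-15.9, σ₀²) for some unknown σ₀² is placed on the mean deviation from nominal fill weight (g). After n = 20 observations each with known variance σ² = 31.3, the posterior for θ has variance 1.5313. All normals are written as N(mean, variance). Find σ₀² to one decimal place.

σ₀² = 71.1

For the Normal–Normal model with known σ², precisions add: τ_n = τ₀ + n/σ².
So 1/σ₀² = 1/1.5313 − 20/31.3 = 0.653040 − 0.638978 = 0.014062.
Hence σ₀² = 1/0.014062 ≈ 71.1.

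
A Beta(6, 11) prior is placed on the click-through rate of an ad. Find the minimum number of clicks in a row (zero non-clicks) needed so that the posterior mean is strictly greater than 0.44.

k = 3

After k clicks and 0 non-clicks the posterior is Beta(6+k, 11), with mean (6+k)/(6+11+k).
Set (6+k)/(17+k) > 0.44 and solve: k > (0.44·17 − 6)/(1 − 0.44) = 2.643.
The smallest integer exceeding 2.643 is 3.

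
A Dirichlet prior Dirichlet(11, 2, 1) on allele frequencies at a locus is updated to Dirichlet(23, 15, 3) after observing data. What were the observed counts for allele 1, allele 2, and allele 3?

counts (12, 13, 2)

For a Dirichlet(α) prior with multinomial counts c, the posterior is Dirichlet(α + c) componentwise.
Counts are posterior − prior componentwise: 23−11=12, 15−2=13, 3−1=2.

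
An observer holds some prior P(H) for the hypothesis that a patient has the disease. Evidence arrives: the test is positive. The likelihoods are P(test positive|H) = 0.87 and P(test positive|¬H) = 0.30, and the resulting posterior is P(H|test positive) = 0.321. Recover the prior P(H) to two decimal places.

P(H) = 0.14

Bayes' rule in odds form gives O(H|E) = O(H)·[P(E|H)/P(E|¬H)], hence O(H) = O(H|E)/LR.
Posterior odds = 0.321/(1−0.321) = 0.4728. LR = 0.87/0.30 = 2.9000.
Prior odds = 0.4728/2.9000 = 0.1630, so P(H) = 0.1630/(1+0.1630) ≈ 0.14.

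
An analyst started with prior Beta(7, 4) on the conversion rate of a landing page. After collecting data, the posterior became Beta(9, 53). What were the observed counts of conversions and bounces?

Under Beta–binomial conjugacy the posterior parameters are (a+s, b+f).
So s = 9 − 7 = 2 and f = 53 − 4 = 49.

2 conversions and 49 bounces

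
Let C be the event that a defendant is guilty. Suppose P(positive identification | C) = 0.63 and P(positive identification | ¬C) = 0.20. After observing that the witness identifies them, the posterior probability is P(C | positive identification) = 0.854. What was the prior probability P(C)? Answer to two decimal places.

P(C) = 0.65

Bayes' rule in odds form gives O(C|E) = O(C)·[P(E|C)/P(E|¬C)], hence O(C) = O(C|E)/LR.
Posterior odds = 0.854/(1−0.854) = 5.8493. LR = 0.63/0.20 = 3.1500.
Prior odds = 5.8493/3.1500 = 1.8569, so P(C) = 1.8569/(1+1.8569) ≈ 0.65.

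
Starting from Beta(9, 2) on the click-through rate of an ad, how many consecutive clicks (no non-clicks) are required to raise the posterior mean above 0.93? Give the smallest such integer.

k = 18

After k clicks and 0 non-clicks the posterior is Beta(9+k, 2), with mean (9+k)/(9+2+k).
Set (9+k)/(11+k) > 0.93 and solve: k > (0.93·11 − 9)/(1 − 0.93) = 17.571.
The smallest integer exceeding 17.571 is 18, and checking k=18: (27)/(29) = 0.9310 > 0.93.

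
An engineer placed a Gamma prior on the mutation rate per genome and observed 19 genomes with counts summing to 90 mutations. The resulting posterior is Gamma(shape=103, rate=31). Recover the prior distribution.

Gamma(shape=13, rate=12)

Gamma–Poisson conjugacy: posterior shape = α + Σxᵢ, posterior rate = β + n.
So α = 103 − 90 = 13 and β = 31 − 19 = 12.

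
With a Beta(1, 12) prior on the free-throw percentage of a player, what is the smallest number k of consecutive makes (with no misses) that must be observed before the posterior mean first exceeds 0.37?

k = 7

After k makes and 0 misses the posterior is Beta(1+k, 12), with mean (1+k)/(1+12+k).
Set (1+k)/(13+k) > 0.37 and solve: k > (0.37·13 − 1)/(1 − 0.37) = 6.048.
The smallest integer exceeding 6.048 is 7.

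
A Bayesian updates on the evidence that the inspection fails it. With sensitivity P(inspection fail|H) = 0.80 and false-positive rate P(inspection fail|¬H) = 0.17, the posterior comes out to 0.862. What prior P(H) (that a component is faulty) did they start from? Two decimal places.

Bayes' rule in odds form gives O(H|E) = O(H)·[P(E|H)/P(E|¬H)], hence O(H) = O(H|E)/LR.
Posterior odds = 0.862/(1−0.862) = 6.2464. LR = 0.80/0.17 = 4.7059.
Prior odds = 6.2464/4.7059 = 1.3274, so P(H) = 1.3274/(1+1.3274) ≈ 0.57.

P(H) = 0.57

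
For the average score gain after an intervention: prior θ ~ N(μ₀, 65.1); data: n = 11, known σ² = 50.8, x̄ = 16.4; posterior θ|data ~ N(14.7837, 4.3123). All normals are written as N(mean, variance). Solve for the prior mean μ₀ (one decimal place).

With known observation variance, the Normal–Normal posterior has precision τ_n = τ₀ + n/σ² and mean μ_n = (τ₀μ₀ + (n/σ²)x̄)/τ_n.
Here τ₀ = 1/65.1 = 0.015361 and τ_data = 11/50.8 = 0.216535, so τ_n = 0.231896.
Rearranging for μ₀: μ₀ = (μ_n·τ_n − τ_data·x̄)/τ₀ = (14.7837·0.231896 − 0.216535·16.4) / 0.015361 = -0.122893/0.015361 ≈ -8.0.

μ₀ = -8.0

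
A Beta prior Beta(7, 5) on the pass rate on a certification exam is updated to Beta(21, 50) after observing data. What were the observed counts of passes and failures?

A Beta(a, b) prior with s successes and f failures in binomial data gives a Beta(a+s, b+f) posterior.
Match parameters: s=21−7=14, f=50−5=45.

14 passes and 45 failures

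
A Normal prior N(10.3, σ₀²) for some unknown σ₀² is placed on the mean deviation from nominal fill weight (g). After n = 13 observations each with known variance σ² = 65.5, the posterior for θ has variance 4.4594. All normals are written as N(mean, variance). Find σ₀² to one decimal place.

σ₀² = 38.8

Posterior precision equals prior precision plus data precision: 1/σ_n² = 1/σ₀² + n/σ².
So 1/σ₀² = 1/4.4594 − 13/65.5 = 0.224245 − 0.198473 = 0.025772.
Hence σ₀² = 1/0.025772 ≈ 38.8.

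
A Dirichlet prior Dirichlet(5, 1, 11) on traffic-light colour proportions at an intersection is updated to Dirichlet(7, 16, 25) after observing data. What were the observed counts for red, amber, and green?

For a Dirichlet(α) prior with multinomial counts c, the posterior is Dirichlet(α + c) componentwise.
Counts are posterior − prior componentwise: 7−5=2, 16−1=15, 25−11=14.

counts (2, 15, 14)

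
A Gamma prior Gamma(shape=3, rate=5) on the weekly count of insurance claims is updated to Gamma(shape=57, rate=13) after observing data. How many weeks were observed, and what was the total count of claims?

n = 8 weeks with total 54 claims

A Gamma(α, β) prior (rate parametrization) on a Poisson rate with n observations summing to S gives posterior Gamma(α+S, β+n).
Matching: Σxᵢ = 57 − 3 = 54 and n = 13 − 5 = 8.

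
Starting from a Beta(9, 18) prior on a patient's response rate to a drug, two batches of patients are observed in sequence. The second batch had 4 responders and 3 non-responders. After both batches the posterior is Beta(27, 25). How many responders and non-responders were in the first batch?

14 responders and 4 non-responders

Sequential conjugate updates are equivalent to a single update on the pooled data, so total successes = posterior α − prior α and total failures = posterior β − prior β.
Total across both batches: 27−9=18 responders, 25−18=7 non-responders.
Subtract the second batch: 18−4=14 responders and 7−3=4 non-responders.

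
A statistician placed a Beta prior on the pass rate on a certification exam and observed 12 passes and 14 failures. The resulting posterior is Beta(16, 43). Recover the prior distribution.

Under Beta–binomial conjugacy the posterior parameters are (α+s, β+f).
So α = 16 − 12 = 4 and β = 43 − 14 = 29.

Beta(4, 29)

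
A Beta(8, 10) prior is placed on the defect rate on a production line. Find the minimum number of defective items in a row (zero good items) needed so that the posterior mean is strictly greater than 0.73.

k = 20

After k defective items and 0 good items the posterior is Beta(8+k, 10), with mean (8+k)/(8+10+k).
Set (8+k)/(18+k) > 0.73 and solve: k > (0.73·18 − 8)/(1 − 0.73) = 19.037.
The smallest integer exceeding 19.037 is 20, and checking k=20: (28)/(38) = 0.7368 > 0.73.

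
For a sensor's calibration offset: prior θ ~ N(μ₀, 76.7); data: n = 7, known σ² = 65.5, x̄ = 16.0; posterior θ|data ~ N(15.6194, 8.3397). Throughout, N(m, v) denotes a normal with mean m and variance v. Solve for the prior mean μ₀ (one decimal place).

With known observation variance, the Normal–Normal posterior has precision τ_n = τ₀ + n/σ² and mean μ_n = (τ₀μ₀ + (n/σ²)x̄)/τ_n.
Here τ₀ = 1/76.7 = 0.013038 and τ_data = 7/65.5 = 0.106870, so τ_n = 0.119908.
Rearranging for μ₀: μ₀ = (μ_n·τ_n − τ_data·x̄)/τ₀ = (15.6194·0.119908 − 0.106870·16.0) / 0.013038 = 0.162971/0.013038 ≈ 12.5.

μ₀ = 12.5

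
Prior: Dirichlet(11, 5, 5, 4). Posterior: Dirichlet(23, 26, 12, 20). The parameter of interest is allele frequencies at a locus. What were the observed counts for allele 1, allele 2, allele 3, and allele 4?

For a Dirichlet(α) prior with multinomial counts c, the posterior is Dirichlet(α + c) componentwise.
Counts are posterior − prior componentwise: 23−11=12, 26−5=21, 12−5=7, 20−4=16.

counts (12, 21, 7, 16)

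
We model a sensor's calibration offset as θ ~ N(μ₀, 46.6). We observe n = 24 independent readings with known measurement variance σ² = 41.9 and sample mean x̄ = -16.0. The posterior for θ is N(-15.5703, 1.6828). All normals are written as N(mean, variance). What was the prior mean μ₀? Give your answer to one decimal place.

The posterior mean is a precision-weighted average: μ_n = (τ₀μ₀ + τ_data·x̄)/(τ₀+τ_data), with τ₀=1/σ₀² and τ_data=n/σ².
Here τ₀ = 1/46.6 = 0.021459 and τ_data = 24/41.9 = 0.572792, so τ_n = 0.594251.
Rearranging for μ₀: μ₀ = (μ_n·τ_n − τ_data·x̄)/τ₀ = (-15.5703·0.594251 − 0.572792·-16.0) / 0.021459 = -0.087994/0.021459 ≈ -4.1.

μ₀ = -4.1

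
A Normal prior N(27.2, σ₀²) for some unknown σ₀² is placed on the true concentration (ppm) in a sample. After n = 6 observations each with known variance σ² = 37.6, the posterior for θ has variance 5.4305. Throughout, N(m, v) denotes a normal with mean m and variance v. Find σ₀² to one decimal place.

σ₀² = 40.7

Posterior precision equals prior precision plus data precision: 1/σ_n² = 1/σ₀² + n/σ².
So 1/σ₀² = 1/5.4305 − 6/37.6 = 0.184145 − 0.159574 = 0.024571.
Hence σ₀² = 1/0.024571 ≈ 40.7.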